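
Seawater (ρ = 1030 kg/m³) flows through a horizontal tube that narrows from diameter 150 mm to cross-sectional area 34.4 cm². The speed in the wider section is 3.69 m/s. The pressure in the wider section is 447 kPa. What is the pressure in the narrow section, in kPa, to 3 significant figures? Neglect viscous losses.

By continuity, v₂ = v₁·A₁/A₂ = 3.69·(177/34.4) = 19.0 m/s.
Along the horizontal streamline, P + ½ρv² is constant.
P₂ = P₁ − ½ρ(v₂² − v₁²) = 447000 − ½·1030·(19.0² − 3.69²) = 447000 − 178000 = 269000 Pa.

269 kPa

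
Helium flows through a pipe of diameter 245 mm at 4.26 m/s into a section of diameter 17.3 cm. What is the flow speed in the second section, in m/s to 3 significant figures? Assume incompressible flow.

Continuity gives A₁v₁ = A₂v₂, so v₂ = (471 cm²)/(235 cm²) × 4.26 m/s = 8.54 m/s.

8.54 m/s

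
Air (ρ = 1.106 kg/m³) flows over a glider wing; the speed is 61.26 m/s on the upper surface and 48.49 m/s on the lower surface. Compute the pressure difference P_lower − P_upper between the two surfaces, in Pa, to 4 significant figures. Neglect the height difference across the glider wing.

ΔP = 775.0 Pa

The pressure is lower where the speed is higher: ΔP = ½ρ(v_up² − v_low²).
ΔP = ½·1.106·(61.26² − 48.49²) = 775.0 Pa.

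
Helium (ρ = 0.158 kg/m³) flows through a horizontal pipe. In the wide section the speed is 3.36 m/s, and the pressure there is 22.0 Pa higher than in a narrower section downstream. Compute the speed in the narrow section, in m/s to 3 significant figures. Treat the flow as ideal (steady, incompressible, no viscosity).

With h₁ = h₂, rearranging Bernoulli gives v₂ = √(v₁² + 2ΔP/ρ).
v₂ = √(3.36² + 2·22.0/0.158) = √(11.3 + 278) = 17.0 m/s.

v₂ = 17.0 m/s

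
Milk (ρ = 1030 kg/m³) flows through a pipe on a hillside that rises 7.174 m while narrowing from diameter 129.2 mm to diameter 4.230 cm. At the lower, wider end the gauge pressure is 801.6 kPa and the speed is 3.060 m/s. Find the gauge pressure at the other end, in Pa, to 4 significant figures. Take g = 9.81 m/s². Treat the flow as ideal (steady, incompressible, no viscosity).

314200 Pa

The volume flow rate is constant, so v₂ = (A₁/A₂)v₁ = (131.1/14.05)·3.060 = 28.55 m/s.
Energy conservation along the streamline gives P₂ = P₁ − ½ρ(v₂² − v₁²) − ρg(h₂ − h₁).
P₂ = 801600 + ½·1030·(3.060² − 28.55²) − 1030·9.81·(+7.174) = 801600 + (-414900) − (72490) = 314200 Pa.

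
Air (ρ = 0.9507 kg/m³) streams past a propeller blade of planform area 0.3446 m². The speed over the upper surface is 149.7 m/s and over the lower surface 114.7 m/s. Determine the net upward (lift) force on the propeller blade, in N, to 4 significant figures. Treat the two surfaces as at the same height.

From P + ½ρv² = const at equal height, P_low − P_up = ½ρ(v_up² − v_low²).
ΔP = ½·0.9507·(149.7² − 114.7²) = 4399 Pa.
Lift = ΔP · A = 4399 × 0.3446 = 1516 N.

1516 N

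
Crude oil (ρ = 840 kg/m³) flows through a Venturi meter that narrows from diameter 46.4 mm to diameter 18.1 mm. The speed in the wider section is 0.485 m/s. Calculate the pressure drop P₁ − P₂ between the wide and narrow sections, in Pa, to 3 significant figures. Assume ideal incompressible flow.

ΔP ≈ 4170 Pa

Continuity gives A₁v₁ = A₂v₂, so v₂ = (16.9 cm²)/(2.57 cm²) × 0.485 m/s = 3.19 m/s.
With no height change, Bernoulli's equation is P₁ + ½ρv₁² = P₂ + ½ρv₂².
P₁ − P₂ = ½·840·(3.19² − 0.485²) = ½·840·9.92 = 4170 Pa.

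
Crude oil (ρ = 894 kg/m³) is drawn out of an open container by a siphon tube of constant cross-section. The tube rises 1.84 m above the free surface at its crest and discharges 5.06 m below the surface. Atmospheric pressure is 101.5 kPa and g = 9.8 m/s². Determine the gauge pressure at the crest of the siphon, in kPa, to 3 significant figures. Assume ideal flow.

P_gauge ≈ -60.5 kPa

The outlet speed comes from Torricelli: v = √(2g·5.06) = 9.96 m/s.
Continuity keeps v the same throughout the tube; from surface to crest, P_atm + 0 = P_top + ½ρv² + ρg·h_top.
P_top = 101500 − ½·894·9.96² − 894·9.8·1.84 = 41000 Pa. So P_gauge = P_top − P_atm = -60500 Pa.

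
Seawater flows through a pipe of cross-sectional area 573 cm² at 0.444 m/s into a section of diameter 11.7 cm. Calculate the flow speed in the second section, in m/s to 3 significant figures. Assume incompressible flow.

v₂ ≈ 2.37 m/s

The volume flow rate is constant, so v₂ = (A₁/A₂)v₁ = (573/108)·0.444 = 2.37 m/s.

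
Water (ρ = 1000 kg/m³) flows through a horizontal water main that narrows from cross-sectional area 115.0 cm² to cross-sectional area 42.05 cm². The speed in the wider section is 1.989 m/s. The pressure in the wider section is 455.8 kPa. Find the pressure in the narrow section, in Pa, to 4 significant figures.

P₂ ≈ 443000 Pa

By continuity, v₂ = v₁·A₁/A₂ = 1.989·(115.0/42.05) = 5.440 m/s.
Along the horizontal streamline, P + ½ρv² is constant.
P₂ = P₁ − ½ρ(v₂² − v₁²) = 455800 − ½·1000·(5.440² − 1.989²) = 455800 − 12820 = 443000 Pa.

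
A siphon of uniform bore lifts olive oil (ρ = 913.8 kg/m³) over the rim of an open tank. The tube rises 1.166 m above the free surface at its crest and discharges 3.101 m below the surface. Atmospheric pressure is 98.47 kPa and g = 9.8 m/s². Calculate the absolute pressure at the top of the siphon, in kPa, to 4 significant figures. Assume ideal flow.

P_top ≈ 60.26 kPa

From the surface to the outlet (both open to atmosphere, surface at rest): v = √(2g·h_out) = √(2·9.8·3.101) = 7.796 m/s.
Continuity keeps v the same throughout the tube; from surface to crest, P_atm + 0 = P_top + ½ρv² + ρg·h_top.
P_top = 98470 − ½·913.8·7.796² − 913.8·9.8·1.166 = 60260 Pa.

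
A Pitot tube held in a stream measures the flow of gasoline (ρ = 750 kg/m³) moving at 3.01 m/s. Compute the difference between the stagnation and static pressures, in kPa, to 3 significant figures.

Bernoulli between the free stream and the stagnation point: ½ρv² = P_stag − P_static.
ΔP = ½·750·3.01² = 3400 Pa.

ΔP ≈ 3.40 kPa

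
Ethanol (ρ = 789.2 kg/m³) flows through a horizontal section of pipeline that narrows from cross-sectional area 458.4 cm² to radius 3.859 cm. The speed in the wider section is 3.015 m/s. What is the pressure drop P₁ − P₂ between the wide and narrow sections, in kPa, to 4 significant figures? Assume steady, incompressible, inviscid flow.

ΔP = 340.8 kPa

The volume flow rate is constant, so v₂ = (A₁/A₂)v₁ = (458.4/46.78)·3.015 = 29.54 m/s.
The pipe is horizontal, so Bernoulli reduces to P₁ + ½ρv₁² = P₂ + ½ρv₂².
P₁ − P₂ = ½·789.2·(29.54² − 3.015²) = ½·789.2·863.6 = 340800 Pa.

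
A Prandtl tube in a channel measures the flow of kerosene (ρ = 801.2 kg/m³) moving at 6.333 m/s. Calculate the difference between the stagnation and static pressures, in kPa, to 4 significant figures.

ΔP ≈ 16.07 kPa

Bernoulli between the free stream and the stagnation point: ½ρv² = P_stag − P_static.
ΔP = ½·801.2·6.333² = 16070 Pa.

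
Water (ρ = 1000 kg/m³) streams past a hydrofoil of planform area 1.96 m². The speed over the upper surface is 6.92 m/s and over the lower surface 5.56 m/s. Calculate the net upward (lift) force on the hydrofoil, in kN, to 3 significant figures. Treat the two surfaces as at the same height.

16.6 kN

With equal heights on the two surfaces, Bernoulli gives P_lower − P_upper = ½ρ(v_upper² − v_lower²).
ΔP = ½·1000·(6.92² − 5.56²) = 8490 Pa.
Lift = ΔP · A = 8490 × 1.96 = 16600 N.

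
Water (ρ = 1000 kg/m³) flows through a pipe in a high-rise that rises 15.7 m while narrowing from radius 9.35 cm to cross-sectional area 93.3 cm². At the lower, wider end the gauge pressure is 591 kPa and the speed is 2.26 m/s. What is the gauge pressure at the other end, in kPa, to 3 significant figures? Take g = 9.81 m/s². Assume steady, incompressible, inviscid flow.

P₂ = 417 kPa

By continuity, v₂ = v₁·A₁/A₂ = 2.26·(275/93.3) = 6.65 m/s.
Applying Bernoulli between the two ends and solving for P₂: P₂ = P₁ + ½ρ(v₁² − v₂²) − ρgΔh.
P₂ = 591000 + ½·1000·(2.26² − 6.65²) − 1000·9.81·(+15.7) = 591000 + (-19600) − (154000) = 417000 Pa.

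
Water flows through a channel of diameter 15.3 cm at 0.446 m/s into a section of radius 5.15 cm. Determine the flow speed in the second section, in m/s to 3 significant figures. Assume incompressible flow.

The volume flow rate is constant, so v₂ = (A₁/A₂)v₁ = (184/83.3)·0.446 = 0.984 m/s.

v₂ ≈ 0.984 m/s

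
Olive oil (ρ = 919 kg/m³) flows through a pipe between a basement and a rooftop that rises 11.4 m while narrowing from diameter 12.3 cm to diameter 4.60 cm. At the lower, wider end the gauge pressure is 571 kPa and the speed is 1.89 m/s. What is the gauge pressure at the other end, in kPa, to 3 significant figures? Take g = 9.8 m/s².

The volume flow rate is constant, so v₂ = (A₁/A₂)v₁ = (119/16.6)·1.89 = 13.5 m/s.
Applying Bernoulli between the two ends and solving for P₂: P₂ = P₁ + ½ρ(v₁² − v₂²) − ρgΔh.
P₂ = 571000 + ½·919·(1.89² − 13.5²) − 919·9.8·(+11.4) = 571000 + (-82300) − (103000) = 386000 Pa.

P₂ ≈ 386 kPa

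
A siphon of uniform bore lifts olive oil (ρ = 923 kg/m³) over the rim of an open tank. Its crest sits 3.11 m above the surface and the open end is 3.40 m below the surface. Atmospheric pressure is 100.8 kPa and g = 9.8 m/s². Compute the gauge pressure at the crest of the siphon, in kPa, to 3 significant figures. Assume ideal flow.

P_gauge = -58.9 kPa

From the surface to the outlet (both open to atmosphere, surface at rest): v = √(2g·h_out) = √(2·9.8·3.40) = 8.16 m/s.
The bore is uniform, so the speed at the crest is the same v. Bernoulli surface→crest: P_atm = P_top + ½ρv² + ρg·h_top.
P_top = 100800 − ½·923·8.16² − 923·9.8·3.11 = 41900 Pa. So P_gauge = P_top − P_atm = -58900 Pa.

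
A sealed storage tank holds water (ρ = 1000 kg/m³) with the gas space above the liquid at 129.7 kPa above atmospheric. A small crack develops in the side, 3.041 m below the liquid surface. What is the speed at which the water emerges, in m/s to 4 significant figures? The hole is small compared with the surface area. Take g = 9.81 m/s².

v = 17.86 m/s

Take point 1 at the surface (v₁ ≈ 0) and point 2 at the hole (at atmospheric pressure). Bernoulli: P₁ + ρg h = P_atm + ½ρv₂².
With P₁ − P_atm = 129700 Pa, v₂ = √(2gh + 2ΔP/ρ) = √(2·9.81·3.041 + 2·129700/1000) = 17.86 m/s.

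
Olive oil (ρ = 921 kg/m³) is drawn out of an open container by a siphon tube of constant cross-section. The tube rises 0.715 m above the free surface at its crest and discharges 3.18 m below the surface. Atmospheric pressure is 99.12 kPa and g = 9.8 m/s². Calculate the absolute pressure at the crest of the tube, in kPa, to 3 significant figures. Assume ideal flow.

From the surface to the outlet (both open to atmosphere, surface at rest): v = √(2g·h_out) = √(2·9.8·3.18) = 7.89 m/s.
Continuity keeps v the same throughout the tube; from surface to crest, P_atm + 0 = P_top + ½ρv² + ρg·h_top.
P_top = 99120 − ½·921·7.89² − 921·9.8·0.715 = 64000 Pa.

P_top ≈ 64.0 kPa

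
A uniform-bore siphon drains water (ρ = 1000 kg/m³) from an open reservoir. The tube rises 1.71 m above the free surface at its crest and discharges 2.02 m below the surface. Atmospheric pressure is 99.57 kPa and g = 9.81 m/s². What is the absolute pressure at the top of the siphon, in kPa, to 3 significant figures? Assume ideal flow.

The outlet speed comes from Torricelli: v = √(2g·2.02) = 6.30 m/s.
The bore is uniform, so the speed at the crest is the same v. Bernoulli surface→crest: P_atm = P_top + ½ρv² + ρg·h_top.
P_top = 99570 − ½·1000·6.30² − 1000·9.81·1.71 = 63000 Pa.

P_top ≈ 63.0 kPa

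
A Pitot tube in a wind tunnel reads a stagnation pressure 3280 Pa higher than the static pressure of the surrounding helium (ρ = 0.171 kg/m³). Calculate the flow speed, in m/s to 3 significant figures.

v ≈ 196 m/s

Bernoulli between the free stream and the stagnation point: ½ρv² = P_stag − P_static.
v = √(2ΔP/ρ) = √(2·3280/0.171) = 196 m/s.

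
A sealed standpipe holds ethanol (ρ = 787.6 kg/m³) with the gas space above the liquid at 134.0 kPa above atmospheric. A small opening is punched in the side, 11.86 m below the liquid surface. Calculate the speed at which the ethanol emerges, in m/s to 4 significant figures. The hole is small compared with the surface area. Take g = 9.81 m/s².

Take point 1 at the surface (v₁ ≈ 0) and point 2 at the hole (at atmospheric pressure). Bernoulli: P₁ + ρg h = P_atm + ½ρv₂².
With P₁ − P_atm = 134000 Pa, v₂ = √(2gh + 2ΔP/ρ) = √(2·9.81·11.86 + 2·134000/787.6) = 23.94 m/s.

v ≈ 23.94 m/s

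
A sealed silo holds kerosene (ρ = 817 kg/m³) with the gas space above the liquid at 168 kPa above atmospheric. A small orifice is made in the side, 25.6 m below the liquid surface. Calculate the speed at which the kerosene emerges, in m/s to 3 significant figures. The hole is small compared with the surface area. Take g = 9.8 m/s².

v ≈ 30.2 m/s

Take point 1 at the surface (v₁ ≈ 0) and point 2 at the hole (at atmospheric pressure). Bernoulli: P₁ + ρg h = P_atm + ½ρv₂².
With P₁ − P_atm = 168000 Pa, v₂ = √(2gh + 2ΔP/ρ) = √(2·9.8·25.6 + 2·168000/817) = 30.2 m/s.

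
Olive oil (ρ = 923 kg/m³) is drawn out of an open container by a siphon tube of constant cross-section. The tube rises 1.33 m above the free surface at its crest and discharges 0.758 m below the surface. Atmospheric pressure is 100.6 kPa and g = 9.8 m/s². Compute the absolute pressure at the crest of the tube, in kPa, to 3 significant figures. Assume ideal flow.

Bernoulli surface→outlet gives ½v² = g·h_out, so v = √(2·9.8·0.758) = 3.85 m/s.
With constant cross-section the crest speed equals v; applying Bernoulli from the surface up to the crest, P_top = P_atm − ½ρv² − ρg·h_top.
P_top = 100600 − ½·923·3.85² − 923·9.8·1.33 = 81700 Pa.

P_top = 81.7 kPa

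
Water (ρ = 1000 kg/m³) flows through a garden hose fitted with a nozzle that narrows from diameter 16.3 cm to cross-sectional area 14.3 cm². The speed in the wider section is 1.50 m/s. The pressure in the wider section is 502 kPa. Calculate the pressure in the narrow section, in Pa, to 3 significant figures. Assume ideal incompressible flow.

Continuity gives A₁v₁ = A₂v₂, so v₂ = (209 cm²)/(14.3 cm²) × 1.50 m/s = 21.9 m/s.
Bernoulli (h₁ = h₂): P₁ − P₂ = ½ρ(v₂² − v₁²).
P₂ = P₁ − ½ρ(v₂² − v₁²) = 502000 − ½·1000·(21.9² − 1.50²) = 502000 − 238000 = 264000 Pa.

P₂ ≈ 264000 Pa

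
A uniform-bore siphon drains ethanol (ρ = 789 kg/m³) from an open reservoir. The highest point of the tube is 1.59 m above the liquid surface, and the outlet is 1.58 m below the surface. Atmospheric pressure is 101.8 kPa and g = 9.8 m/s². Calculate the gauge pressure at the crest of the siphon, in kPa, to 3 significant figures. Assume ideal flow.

P_gauge ≈ -24.5 kPa

The outlet speed comes from Torricelli: v = √(2g·1.58) = 5.56 m/s.
The bore is uniform, so the speed at the crest is the same v. Bernoulli surface→crest: P_atm = P_top + ½ρv² + ρg·h_top.
P_top = 101800 − ½·789·5.56² − 789·9.8·1.59 = 77300 Pa. So P_gauge = P_top − P_atm = -24500 Pa.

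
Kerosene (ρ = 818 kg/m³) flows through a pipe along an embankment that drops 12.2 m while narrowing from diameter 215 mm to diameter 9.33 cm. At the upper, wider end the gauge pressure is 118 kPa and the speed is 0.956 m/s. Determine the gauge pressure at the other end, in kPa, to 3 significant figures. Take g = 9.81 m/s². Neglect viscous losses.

The volume flow rate is constant, so v₂ = (A₁/A₂)v₁ = (363/68.4)·0.956 = 5.08 m/s.
Bernoulli: P₁ + ½ρv₁² + ρg h₁ = P₂ + ½ρv₂² + ρg h₂, so P₂ = P₁ + ½ρ(v₁² − v₂²) − ρg(h₂ − h₁).
P₂ = 118000 + ½·818·(0.956² − 5.08²) − 818·9.81·(−12.2) = 118000 + (-10200) − (-97900) = 206000 Pa.

206 kPa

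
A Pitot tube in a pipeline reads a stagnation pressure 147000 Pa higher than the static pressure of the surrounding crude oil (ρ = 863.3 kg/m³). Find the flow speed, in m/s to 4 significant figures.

The dynamic pressure equals the rise in static pressure at the stagnation point: ΔP = ½ρv².
v = √(2ΔP/ρ) = √(2·147000/863.3) = 18.45 m/s.

18.45 m/s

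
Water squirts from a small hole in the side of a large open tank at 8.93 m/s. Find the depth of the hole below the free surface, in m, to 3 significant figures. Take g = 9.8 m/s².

Inverting v = √(2gh) gives h = v² / 2g.
h = 8.93²/(2·9.8) = 79.7/19.60 = 4.07 m.

h = 4.07 m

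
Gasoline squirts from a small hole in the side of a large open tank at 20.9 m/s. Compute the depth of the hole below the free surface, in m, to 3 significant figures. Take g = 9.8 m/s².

h ≈ 22.3 m

Torricelli: v = √(2gh), so h = v²/(2g).
h = 20.9²/(2·9.8) = 437/19.60 = 22.3 m.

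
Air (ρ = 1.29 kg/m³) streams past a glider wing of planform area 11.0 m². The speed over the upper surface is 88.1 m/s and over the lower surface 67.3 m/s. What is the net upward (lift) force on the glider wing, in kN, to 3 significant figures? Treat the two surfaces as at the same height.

With equal heights on the two surfaces, Bernoulli gives P_lower − P_upper = ½ρ(v_upper² − v_lower²).
ΔP = ½·1.29·(88.1² − 67.3²) = 2080 Pa.
Lift = ΔP · A = 2080 × 11.0 = 22900 N.

F ≈ 22.9 kN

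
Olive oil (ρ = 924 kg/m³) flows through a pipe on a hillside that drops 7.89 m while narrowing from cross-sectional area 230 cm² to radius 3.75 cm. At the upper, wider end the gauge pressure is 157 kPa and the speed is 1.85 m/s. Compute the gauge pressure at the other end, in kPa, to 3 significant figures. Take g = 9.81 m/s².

The volume flow rate is constant, so v₂ = (A₁/A₂)v₁ = (230/44.2)·1.85 = 9.63 m/s.
Energy conservation along the streamline gives P₂ = P₁ − ½ρ(v₂² − v₁²) − ρg(h₂ − h₁).
P₂ = 157000 + ½·924·(1.85² − 9.63²) − 924·9.81·(−7.89) = 157000 + (-41300) − (-71500) = 187000 Pa.

P₂ ≈ 187 kPa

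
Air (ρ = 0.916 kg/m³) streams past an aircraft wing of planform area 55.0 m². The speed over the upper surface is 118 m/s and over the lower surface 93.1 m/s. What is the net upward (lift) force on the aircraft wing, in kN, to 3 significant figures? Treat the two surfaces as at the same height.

The faster flow above has the lower pressure; Bernoulli (same height) gives ΔP = ½ρ(v_up² − v_low²).
ΔP = ½·0.916·(118² − 93.1²) = 2410 Pa.
Lift = ΔP · A = 2410 × 55.0 = 132000 N.

F = 132 kN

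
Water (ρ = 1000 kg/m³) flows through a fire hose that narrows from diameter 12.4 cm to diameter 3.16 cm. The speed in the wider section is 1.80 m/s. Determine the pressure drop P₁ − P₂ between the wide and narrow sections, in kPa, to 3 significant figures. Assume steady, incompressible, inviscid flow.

Mass conservation (A₁v₁ = A₂v₂) gives v₂ = 1.80 × 121/7.84 = 27.7 m/s.
Bernoulli (h₁ = h₂): P₁ − P₂ = ½ρ(v₂² − v₁²).
P₁ − P₂ = ½·1000·(27.7² − 1.80²) = ½·1000·765 = 382000 Pa.

ΔP ≈ 382 kPa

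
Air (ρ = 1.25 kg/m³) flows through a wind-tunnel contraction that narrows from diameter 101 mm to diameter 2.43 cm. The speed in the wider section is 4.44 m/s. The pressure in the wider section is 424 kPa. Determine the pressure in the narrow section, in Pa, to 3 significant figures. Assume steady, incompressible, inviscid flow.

P₂ ≈ 420000 Pa

Mass conservation (A₁v₁ = A₂v₂) gives v₂ = 4.44 × 80.1/4.64 = 76.7 m/s.
Bernoulli (h₁ = h₂): P₁ − P₂ = ½ρ(v₂² − v₁²).
P₂ = P₁ − ½ρ(v₂² − v₁²) = 424000 − ½·1.25·(76.7² − 4.44²) = 424000 − 3660 = 420000 Pa.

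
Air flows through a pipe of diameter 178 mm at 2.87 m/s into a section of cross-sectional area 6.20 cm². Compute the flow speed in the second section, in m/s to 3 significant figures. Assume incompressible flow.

115 m/s

Continuity gives A₁v₁ = A₂v₂, so v₂ = (249 cm²)/(6.20 cm²) × 2.87 m/s = 115 m/s.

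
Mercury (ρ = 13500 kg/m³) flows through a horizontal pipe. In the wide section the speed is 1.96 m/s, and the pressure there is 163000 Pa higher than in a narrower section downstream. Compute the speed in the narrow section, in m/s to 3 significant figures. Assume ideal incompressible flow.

With h₁ = h₂, rearranging Bernoulli gives v₂ = √(v₁² + 2ΔP/ρ).
v₂ = √(1.96² + 2·163000/13500) = √(3.84 + 24.1) = 5.29 m/s.

v₂ = 5.29 m/s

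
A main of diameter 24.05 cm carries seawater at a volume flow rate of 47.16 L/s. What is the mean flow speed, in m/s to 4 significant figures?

v ≈ 1.038 m/s

Q = 47.16 L/s = 0.04716 m³/s.
v = Q/A = 0.04716 / 0.04543 = 1.038 m/s.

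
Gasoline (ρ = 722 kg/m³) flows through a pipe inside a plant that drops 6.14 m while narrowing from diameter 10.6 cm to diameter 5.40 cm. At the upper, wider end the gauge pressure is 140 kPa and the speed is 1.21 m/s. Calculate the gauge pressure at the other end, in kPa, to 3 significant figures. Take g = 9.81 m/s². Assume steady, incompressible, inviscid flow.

P₂ ≈ 176 kPa

The volume flow rate is constant, so v₂ = (A₁/A₂)v₁ = (88.2/22.9)·1.21 = 4.66 m/s.
Energy conservation along the streamline gives P₂ = P₁ − ½ρ(v₂² − v₁²) − ρg(h₂ − h₁).
P₂ = 140000 + ½·722·(1.21² − 4.66²) − 722·9.81·(−6.14) = 140000 + (-7320) − (-43500) = 176000 Pa.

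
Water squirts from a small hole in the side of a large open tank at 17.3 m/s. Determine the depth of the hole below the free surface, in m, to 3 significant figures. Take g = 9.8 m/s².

15.3 m

For a small hole in a large open tank, ½v² = gh, giving h = v²/(2g).
h = 17.3²/(2·9.8) = 299/19.60 = 15.3 m.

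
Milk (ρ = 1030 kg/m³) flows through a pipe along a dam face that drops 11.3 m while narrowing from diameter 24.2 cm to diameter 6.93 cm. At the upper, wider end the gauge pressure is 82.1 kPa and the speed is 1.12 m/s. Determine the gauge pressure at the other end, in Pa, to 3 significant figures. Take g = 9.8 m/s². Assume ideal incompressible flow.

Continuity gives A₁v₁ = A₂v₂, so v₂ = (460 cm²)/(37.7 cm²) × 1.12 m/s = 13.7 m/s.
Applying Bernoulli between the two ends and solving for P₂: P₂ = P₁ + ½ρ(v₁² − v₂²) − ρgΔh.
P₂ = 82100 + ½·1030·(1.12² − 13.7²) − 1030·9.8·(−11.3) = 82100 + (-95400) − (-114000) = 101000 Pa.

P₂ ≈ 101000 Pa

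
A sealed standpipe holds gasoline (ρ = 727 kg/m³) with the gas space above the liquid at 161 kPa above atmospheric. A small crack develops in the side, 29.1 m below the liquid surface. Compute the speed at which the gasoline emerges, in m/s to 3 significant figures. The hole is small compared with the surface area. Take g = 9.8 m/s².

v ≈ 31.8 m/s

Take point 1 at the surface (v₁ ≈ 0) and point 2 at the hole (at atmospheric pressure). Bernoulli: P₁ + ρg h = P_atm + ½ρv₂².
With P₁ − P_atm = 161000 Pa, v₂ = √(2gh + 2ΔP/ρ) = √(2·9.8·29.1 + 2·161000/727) = 31.8 m/s.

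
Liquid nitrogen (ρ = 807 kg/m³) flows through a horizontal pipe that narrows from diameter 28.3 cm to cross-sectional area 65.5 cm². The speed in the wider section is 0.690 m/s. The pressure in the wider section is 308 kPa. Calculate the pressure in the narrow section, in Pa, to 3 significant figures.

P₂ ≈ 290000 Pa

By continuity, v₂ = v₁·A₁/A₂ = 0.690·(629/65.5) = 6.63 m/s.
Along the horizontal streamline, P + ½ρv² is constant.
P₂ = P₁ − ½ρ(v₂² − v₁²) = 308000 − ½·807·(6.63² − 0.690²) = 308000 − 17500 = 290000 Pa.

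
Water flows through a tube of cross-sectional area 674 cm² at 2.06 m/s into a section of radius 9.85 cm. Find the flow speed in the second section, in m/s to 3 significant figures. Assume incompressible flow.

Mass conservation (A₁v₁ = A₂v₂) gives v₂ = 2.06 × 674/305 = 4.56 m/s.

v₂ ≈ 4.56 m/s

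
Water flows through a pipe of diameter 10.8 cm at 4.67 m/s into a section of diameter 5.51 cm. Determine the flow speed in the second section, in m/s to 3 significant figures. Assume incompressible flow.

By continuity, v₂ = v₁·A₁/A₂ = 4.67·(91.6/23.8) = 17.9 m/s.

17.9 m/s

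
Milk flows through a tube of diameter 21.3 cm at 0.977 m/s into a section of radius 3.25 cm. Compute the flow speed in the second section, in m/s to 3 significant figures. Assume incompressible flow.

The volume flow rate is constant, so v₂ = (A₁/A₂)v₁ = (356/33.2)·0.977 = 10.5 m/s.

v₂ ≈ 10.5 m/s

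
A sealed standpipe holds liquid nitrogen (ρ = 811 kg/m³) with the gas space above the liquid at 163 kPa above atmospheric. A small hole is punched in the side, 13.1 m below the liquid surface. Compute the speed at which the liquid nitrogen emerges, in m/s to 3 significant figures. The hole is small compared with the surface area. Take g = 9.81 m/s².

25.7 m/s

Take point 1 at the surface (v₁ ≈ 0) and point 2 at the hole (at atmospheric pressure). Bernoulli: P₁ + ρg h = P_atm + ½ρv₂².
With P₁ − P_atm = 163000 Pa, v₂ = √(2gh + 2ΔP/ρ) = √(2·9.81·13.1 + 2·163000/811) = 25.7 m/s.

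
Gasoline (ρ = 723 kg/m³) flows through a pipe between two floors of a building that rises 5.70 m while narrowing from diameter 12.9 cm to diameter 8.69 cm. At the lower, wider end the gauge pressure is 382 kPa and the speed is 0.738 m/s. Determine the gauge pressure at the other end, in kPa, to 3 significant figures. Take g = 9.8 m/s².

341 kPa

By continuity, v₂ = v₁·A₁/A₂ = 0.738·(131/59.3) = 1.63 m/s.
Bernoulli: P₁ + ½ρv₁² + ρg h₁ = P₂ + ½ρv₂² + ρg h₂, so P₂ = P₁ + ½ρ(v₁² − v₂²) − ρg(h₂ − h₁).
P₂ = 382000 + ½·723·(0.738² − 1.63²) − 723·9.8·(+5.70) = 382000 + (-759) − (40400) = 341000 Pa.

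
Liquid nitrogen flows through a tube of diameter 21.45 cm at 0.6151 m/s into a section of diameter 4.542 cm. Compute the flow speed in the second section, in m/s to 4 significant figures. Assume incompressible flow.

The volume flow rate is constant, so v₂ = (A₁/A₂)v₁ = (361.4/16.20)·0.6151 = 13.72 m/s.

v₂ ≈ 13.72 m/s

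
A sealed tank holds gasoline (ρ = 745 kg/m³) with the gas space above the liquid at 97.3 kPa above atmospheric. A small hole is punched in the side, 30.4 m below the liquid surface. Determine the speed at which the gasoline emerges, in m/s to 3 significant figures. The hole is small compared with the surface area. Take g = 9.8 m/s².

Take point 1 at the surface (v₁ ≈ 0) and point 2 at the hole (at atmospheric pressure). Bernoulli: P₁ + ρg h = P_atm + ½ρv₂².
With P₁ − P_atm = 97300 Pa, v₂ = √(2gh + 2ΔP/ρ) = √(2·9.8·30.4 + 2·97300/745) = 29.3 m/s.

29.3 m/s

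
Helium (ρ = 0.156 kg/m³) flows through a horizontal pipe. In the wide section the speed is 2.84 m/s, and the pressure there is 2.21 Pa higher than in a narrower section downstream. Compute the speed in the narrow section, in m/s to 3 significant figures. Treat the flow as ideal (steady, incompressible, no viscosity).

Horizontal Bernoulli: P₁ + ½ρv₁² = P₂ + ½ρv₂², so v₂² = v₁² + 2(P₁ − P₂)/ρ.
v₂ = √(2.84² + 2·2.21/0.156) = √(8.07 + 28.3) = 6.03 m/s.

v₂ ≈ 6.03 m/s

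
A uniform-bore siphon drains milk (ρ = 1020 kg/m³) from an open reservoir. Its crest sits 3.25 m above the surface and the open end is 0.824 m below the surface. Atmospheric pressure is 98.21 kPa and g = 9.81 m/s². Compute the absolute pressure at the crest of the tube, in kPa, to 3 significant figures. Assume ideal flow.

57.4 kPa

Bernoulli surface→outlet gives ½v² = g·h_out, so v = √(2·9.81·0.824) = 4.02 m/s.
With constant cross-section the crest speed equals v; applying Bernoulli from the surface up to the crest, P_top = P_atm − ½ρv² − ρg·h_top.
P_top = 98210 − ½·1020·4.02² − 1020·9.81·3.25 = 57400 Pa.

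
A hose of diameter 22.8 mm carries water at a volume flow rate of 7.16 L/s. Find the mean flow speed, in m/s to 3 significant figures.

Q = 7.16 L/s = 0.00716 m³/s.
v = Q/A = 0.00716 / 0.000408 = 17.5 m/s.

v ≈ 17.5 m/s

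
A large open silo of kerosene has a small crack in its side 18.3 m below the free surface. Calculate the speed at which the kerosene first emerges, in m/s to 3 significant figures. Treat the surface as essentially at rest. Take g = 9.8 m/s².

With the surface at rest and both surface and jet at atmospheric pressure, Bernoulli gives ρg h = ½ρv², so v = √(2gh) = √(2·9.8·18.3) = 18.9 m/s.

v = 18.9 m/s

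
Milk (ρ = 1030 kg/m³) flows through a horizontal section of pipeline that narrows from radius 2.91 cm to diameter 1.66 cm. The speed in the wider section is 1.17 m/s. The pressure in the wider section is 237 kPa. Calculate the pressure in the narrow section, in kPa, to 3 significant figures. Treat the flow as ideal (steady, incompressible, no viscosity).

P₂ ≈ 131 kPa

Mass conservation (A₁v₁ = A₂v₂) gives v₂ = 1.17 × 26.6/2.16 = 14.4 m/s.
The pipe is horizontal, so Bernoulli reduces to P₁ + ½ρv₁² = P₂ + ½ρv₂².
P₂ = P₁ − ½ρ(v₂² − v₁²) = 237000 − ½·1030·(14.4² − 1.17²) = 237000 − 106000 = 131000 Pa.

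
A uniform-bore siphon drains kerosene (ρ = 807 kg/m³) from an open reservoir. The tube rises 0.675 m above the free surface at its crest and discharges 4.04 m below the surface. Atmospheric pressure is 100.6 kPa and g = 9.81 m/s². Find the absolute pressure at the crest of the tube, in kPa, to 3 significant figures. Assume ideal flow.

P_top ≈ 63.3 kPa

Bernoulli surface→outlet gives ½v² = g·h_out, so v = √(2·9.81·4.04) = 8.90 m/s.
Continuity keeps v the same throughout the tube; from surface to crest, P_atm + 0 = P_top + ½ρv² + ρg·h_top.
P_top = 100600 − ½·807·8.90² − 807·9.81·0.675 = 63300 Pa.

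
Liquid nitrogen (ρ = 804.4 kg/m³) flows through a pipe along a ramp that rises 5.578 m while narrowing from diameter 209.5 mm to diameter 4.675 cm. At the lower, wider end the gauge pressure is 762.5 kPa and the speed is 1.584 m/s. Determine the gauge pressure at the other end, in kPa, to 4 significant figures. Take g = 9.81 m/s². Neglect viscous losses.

P₂ ≈ 312.5 kPa

Mass conservation (A₁v₁ = A₂v₂) gives v₂ = 1.584 × 344.7/17.17 = 31.81 m/s.
Applying Bernoulli between the two ends and solving for P₂: P₂ = P₁ + ½ρ(v₁² − v₂²) − ρgΔh.
P₂ = 762500 + ½·804.4·(1.584² − 31.81²) − 804.4·9.81·(+5.578) = 762500 + (-406000) − (44020) = 312500 Pa.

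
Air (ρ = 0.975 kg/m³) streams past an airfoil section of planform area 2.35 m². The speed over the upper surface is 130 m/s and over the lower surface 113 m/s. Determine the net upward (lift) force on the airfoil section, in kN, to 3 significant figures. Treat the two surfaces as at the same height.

4.73 kN

From P + ½ρv² = const at equal height, P_low − P_up = ½ρ(v_up² − v_low²).
ΔP = ½·0.975·(130² − 113²) = 2010 Pa.
Lift = ΔP · A = 2010 × 2.35 = 4730 N.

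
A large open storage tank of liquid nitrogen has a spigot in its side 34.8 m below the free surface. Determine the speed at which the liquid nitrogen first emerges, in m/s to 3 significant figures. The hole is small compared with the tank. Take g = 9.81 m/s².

v ≈ 26.1 m/s

Bernoulli from surface to hole (P equal, v_surface ≈ 0): v = √(2gh) = √(2×9.81×34.8) = 26.1 m/s.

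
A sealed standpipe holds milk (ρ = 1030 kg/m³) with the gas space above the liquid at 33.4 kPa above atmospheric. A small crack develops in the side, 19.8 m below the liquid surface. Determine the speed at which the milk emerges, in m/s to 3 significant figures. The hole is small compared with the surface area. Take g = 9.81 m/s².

Take point 1 at the surface (v₁ ≈ 0) and point 2 at the hole (at atmospheric pressure). Bernoulli: P₁ + ρg h = P_atm + ½ρv₂².
With P₁ − P_atm = 33400 Pa, v₂ = √(2gh + 2ΔP/ρ) = √(2·9.81·19.8 + 2·33400/1030) = 21.3 m/s.

21.3 m/s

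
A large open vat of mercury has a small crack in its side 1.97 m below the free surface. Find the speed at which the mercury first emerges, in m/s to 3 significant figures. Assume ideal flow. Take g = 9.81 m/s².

6.22 m/s

The surface is effectively still and both ends are open, so ½v² = gh and v = √(2·9.81·1.97) = 6.22 m/s.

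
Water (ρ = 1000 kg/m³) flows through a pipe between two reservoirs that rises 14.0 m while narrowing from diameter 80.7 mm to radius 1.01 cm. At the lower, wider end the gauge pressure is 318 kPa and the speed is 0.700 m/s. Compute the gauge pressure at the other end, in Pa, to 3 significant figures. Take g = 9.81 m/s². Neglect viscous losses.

The volume flow rate is constant, so v₂ = (A₁/A₂)v₁ = (51.1/3.20)·0.700 = 11.2 m/s.
Energy conservation along the streamline gives P₂ = P₁ − ½ρ(v₂² − v₁²) − ρg(h₂ − h₁).
P₂ = 318000 + ½·1000·(0.700² − 11.2²) − 1000·9.81·(+14.0) = 318000 + (-62200) − (137000) = 118000 Pa.

118000 Pa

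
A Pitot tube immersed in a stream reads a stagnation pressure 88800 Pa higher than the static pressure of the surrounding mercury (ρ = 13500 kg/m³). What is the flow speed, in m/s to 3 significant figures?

v = 3.63 m/s

At the stagnation point the flow is brought to rest, so Bernoulli gives P_stag − P_static = ½ρv².
v = √(2ΔP/ρ) = √(2·88800/13500) = 3.63 m/s.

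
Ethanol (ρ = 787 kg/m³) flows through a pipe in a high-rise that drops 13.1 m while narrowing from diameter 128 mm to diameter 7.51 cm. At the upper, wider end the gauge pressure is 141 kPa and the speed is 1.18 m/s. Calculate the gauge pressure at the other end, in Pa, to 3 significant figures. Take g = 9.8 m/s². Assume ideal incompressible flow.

P₂ ≈ 238000 Pa

Continuity gives A₁v₁ = A₂v₂, so v₂ = (129 cm²)/(44.3 cm²) × 1.18 m/s = 3.43 m/s.
Applying Bernoulli between the two ends and solving for P₂: P₂ = P₁ + ½ρ(v₁² − v₂²) − ρgΔh.
P₂ = 141000 + ½·787·(1.18² − 3.43²) − 787·9.8·(−13.1) = 141000 + (-4080) − (-101000) = 238000 Pa.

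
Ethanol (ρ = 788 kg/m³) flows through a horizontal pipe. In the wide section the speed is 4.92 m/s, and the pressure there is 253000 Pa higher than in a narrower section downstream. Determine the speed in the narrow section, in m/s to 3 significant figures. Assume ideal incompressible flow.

v₂ ≈ 25.8 m/s

Along the level pipe P + ½ρv² is conserved, hence v₂² = v₁² + 2(P₁ − P₂)/ρ.
v₂ = √(4.92² + 2·253000/788) = √(24.2 + 642) = 25.8 m/s.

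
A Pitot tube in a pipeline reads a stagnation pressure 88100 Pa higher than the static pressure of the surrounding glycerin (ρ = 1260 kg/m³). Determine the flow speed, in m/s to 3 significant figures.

v ≈ 11.8 m/s

Bernoulli between the free stream and the stagnation point: ½ρv² = P_stag − P_static.
v = √(2ΔP/ρ) = √(2·88100/1260) = 11.8 m/s.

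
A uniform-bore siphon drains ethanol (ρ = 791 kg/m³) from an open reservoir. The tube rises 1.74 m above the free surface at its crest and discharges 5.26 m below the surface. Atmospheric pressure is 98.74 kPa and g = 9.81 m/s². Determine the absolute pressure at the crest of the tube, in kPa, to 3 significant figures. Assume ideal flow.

P_top = 44.4 kPa

The outlet speed comes from Torricelli: v = √(2g·5.26) = 10.2 m/s.
With constant cross-section the crest speed equals v; applying Bernoulli from the surface up to the crest, P_top = P_atm − ½ρv² − ρg·h_top.
P_top = 98740 − ½·791·10.2² − 791·9.81·1.74 = 44400 Pa.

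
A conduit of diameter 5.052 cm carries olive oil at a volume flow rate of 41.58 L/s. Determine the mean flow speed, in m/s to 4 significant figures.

Q = 41.58 L/s = 0.04158 m³/s.
v = Q/A = 0.04158 / 0.002005 = 20.74 m/s.

v ≈ 20.74 m/s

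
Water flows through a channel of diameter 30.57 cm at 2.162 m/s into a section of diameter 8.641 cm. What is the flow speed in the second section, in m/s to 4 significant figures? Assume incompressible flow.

v₂ = 27.06 m/s

By continuity, v₂ = v₁·A₁/A₂ = 2.162·(734.0/58.64) = 27.06 m/s.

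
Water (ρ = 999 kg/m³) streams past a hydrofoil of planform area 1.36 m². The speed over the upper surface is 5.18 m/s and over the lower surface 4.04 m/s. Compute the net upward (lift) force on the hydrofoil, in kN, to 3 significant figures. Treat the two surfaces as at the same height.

F = 7.14 kN

The faster flow above has the lower pressure; Bernoulli (same height) gives ΔP = ½ρ(v_up² − v_low²).
ΔP = ½·999·(5.18² − 4.04²) = 5250 Pa.
Lift = ΔP · A = 5250 × 1.36 = 7140 N.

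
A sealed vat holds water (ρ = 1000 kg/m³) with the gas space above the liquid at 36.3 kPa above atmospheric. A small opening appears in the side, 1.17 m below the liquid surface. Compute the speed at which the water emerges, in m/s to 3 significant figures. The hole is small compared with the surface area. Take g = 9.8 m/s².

9.77 m/s

Take point 1 at the surface (v₁ ≈ 0) and point 2 at the hole (at atmospheric pressure). Bernoulli: P₁ + ρg h = P_atm + ½ρv₂².
With P₁ − P_atm = 36300 Pa, v₂ = √(2gh + 2ΔP/ρ) = √(2·9.8·1.17 + 2·36300/1000) = 9.77 m/s.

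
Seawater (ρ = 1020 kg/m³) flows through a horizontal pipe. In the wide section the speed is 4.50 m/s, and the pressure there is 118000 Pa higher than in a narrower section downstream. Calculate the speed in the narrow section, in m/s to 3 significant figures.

Horizontal Bernoulli: P₁ + ½ρv₁² = P₂ + ½ρv₂², so v₂² = v₁² + 2(P₁ − P₂)/ρ.
v₂ = √(4.50² + 2·118000/1020) = √(20.2 + 231) = 15.9 m/s.

v₂ ≈ 15.9 m/s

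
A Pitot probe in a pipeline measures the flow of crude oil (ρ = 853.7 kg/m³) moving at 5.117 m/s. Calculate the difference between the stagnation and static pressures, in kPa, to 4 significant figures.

The dynamic pressure equals the rise in static pressure at the stagnation point: ΔP = ½ρv².
ΔP = ½·853.7·5.117² = 11180 Pa.

ΔP = 11.18 kPa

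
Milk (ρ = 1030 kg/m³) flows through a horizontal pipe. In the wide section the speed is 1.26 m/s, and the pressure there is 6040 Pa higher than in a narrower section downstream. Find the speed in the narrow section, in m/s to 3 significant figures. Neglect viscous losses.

Horizontal Bernoulli: P₁ + ½ρv₁² = P₂ + ½ρv₂², so v₂² = v₁² + 2(P₁ − P₂)/ρ.
v₂ = √(1.26² + 2·6040/1030) = √(1.59 + 11.7) = 3.65 m/s.

v₂ ≈ 3.65 m/s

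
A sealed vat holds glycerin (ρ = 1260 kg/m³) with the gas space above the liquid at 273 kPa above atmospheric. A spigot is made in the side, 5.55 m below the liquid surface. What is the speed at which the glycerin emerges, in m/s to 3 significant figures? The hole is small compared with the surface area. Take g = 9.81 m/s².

Take point 1 at the surface (v₁ ≈ 0) and point 2 at the hole (at atmospheric pressure). Bernoulli: P₁ + ρg h = P_atm + ½ρv₂².
With P₁ − P_atm = 273000 Pa, v₂ = √(2gh + 2ΔP/ρ) = √(2·9.81·5.55 + 2·273000/1260) = 23.3 m/s.

v ≈ 23.3 m/s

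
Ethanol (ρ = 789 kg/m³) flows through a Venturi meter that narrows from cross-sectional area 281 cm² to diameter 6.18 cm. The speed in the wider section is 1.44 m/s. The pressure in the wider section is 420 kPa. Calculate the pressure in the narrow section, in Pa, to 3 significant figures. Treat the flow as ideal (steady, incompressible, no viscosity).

Continuity gives A₁v₁ = A₂v₂, so v₂ = (281 cm²)/(30.0 cm²) × 1.44 m/s = 13.5 m/s.
The pipe is horizontal, so Bernoulli reduces to P₁ + ½ρv₁² = P₂ + ½ρv₂².
P₂ = P₁ − ½ρ(v₂² − v₁²) = 420000 − ½·789·(13.5² − 1.44²) = 420000 − 71000 = 349000 Pa.

P₂ = 349000 Pa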